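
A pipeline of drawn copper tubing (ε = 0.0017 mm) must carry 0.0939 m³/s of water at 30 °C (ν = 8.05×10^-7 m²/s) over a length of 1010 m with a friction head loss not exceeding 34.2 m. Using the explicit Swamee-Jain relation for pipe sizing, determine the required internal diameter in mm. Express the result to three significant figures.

Swamee-Jain (Type III): D = 0.66·[ε^1.25·(LQ²/(gh_f))^4.75 + ν·Q^9.4·(L/(gh_f))^5.2]^0.04
LQ²/(gh_f) = 0.02654; L/(gh_f) = 3.010
Term 1 = ε^1.25·(…)^4.75 = 2.00×10^-15; Term 2 = ν·Q^9.4·(…)^5.2 = 5.47×10^-14
D = 0.66·(2.00×10^-15 + 5.47×10^-14)^0.04 = 0.1948 m = 195 mm
Check: V = 3.15 m/s, Re = 7.62×10^5, f = 0.01234, h_f = 32.3 m ≈ 34.2 m ✓

D ≈ 195 mm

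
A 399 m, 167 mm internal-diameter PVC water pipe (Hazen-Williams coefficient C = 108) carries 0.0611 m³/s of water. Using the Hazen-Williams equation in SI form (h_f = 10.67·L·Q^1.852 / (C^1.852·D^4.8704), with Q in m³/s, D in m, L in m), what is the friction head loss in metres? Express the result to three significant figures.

h_f ≈ 25.2 m

h_f = 10.67·399·0.0611^1.852 / (108^1.852·0.167^4.8704) = 25.16 m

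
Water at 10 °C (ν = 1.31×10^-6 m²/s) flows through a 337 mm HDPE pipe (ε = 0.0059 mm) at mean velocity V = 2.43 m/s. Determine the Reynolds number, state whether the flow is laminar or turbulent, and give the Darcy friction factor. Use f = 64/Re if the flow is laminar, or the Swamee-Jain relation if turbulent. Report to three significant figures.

Re ≈ 6.25×10^5; turbulent; f ≈ 0.0129

Re = VD/ν = 2.430·0.337/1.31×10^-6 = 6.25×10^5
Re > 4000 → turbulent; ε/D = 1.75×10^-5
Swamee-Jain: f = 0.01290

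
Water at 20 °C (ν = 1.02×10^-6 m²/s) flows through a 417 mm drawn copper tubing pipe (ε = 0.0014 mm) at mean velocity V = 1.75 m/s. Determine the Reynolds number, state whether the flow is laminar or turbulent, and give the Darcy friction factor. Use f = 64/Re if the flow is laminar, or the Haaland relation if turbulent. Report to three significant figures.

Re ≈ 7.15×10^5; turbulent; f ≈ 0.0123

Re = VD/ν = 1.750·0.417/1.02×10^-6 = 7.15×10^5
Re > 4000 → turbulent; ε/D = 3.36×10^-6
Haaland: f = 0.01231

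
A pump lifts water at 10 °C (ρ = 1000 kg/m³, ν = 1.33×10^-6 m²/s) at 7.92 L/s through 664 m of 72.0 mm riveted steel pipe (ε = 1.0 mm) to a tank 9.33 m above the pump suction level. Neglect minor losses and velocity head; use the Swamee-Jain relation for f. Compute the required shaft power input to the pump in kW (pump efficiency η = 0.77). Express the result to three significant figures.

P_shaft ≈ 8.69 kW

V = 4Q/(πD²) = 1.945 m/s; Re = 1.05×10^5; ε/D = 0.0139; f = 0.04319
h_f = f(L/D)V²/2g = 76.82 m
Total head H = z + h_f = 9.33 + 76.82 = 86.15 m
P_hyd = ρgQH = 1000·9.81·0.00792·86.15 = 6.693 kW
P_shaft = P_hyd/η = 6.693/0.77 = 8.692 kW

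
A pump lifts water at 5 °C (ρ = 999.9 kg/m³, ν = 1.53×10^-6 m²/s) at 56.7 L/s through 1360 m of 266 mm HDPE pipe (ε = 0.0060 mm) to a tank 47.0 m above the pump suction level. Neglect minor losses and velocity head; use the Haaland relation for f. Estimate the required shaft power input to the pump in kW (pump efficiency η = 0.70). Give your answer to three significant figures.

P_shaft ≈ 40.8 kW

V = 4Q/(πD²) = 1.020 m/s; Re = 1.77×10^5; ε/D = 2.26×10^-5; f = 0.01600
h_f = f(L/D)V²/2g = 4.340 m
Total head H = z + h_f = 47.0 + 4.340 = 51.34 m
P_hyd = ρgQH = 999.9·9.81·0.0567·51.34 = 28.55 kW
P_shaft = P_hyd/η = 28.55/0.70 = 40.79 kW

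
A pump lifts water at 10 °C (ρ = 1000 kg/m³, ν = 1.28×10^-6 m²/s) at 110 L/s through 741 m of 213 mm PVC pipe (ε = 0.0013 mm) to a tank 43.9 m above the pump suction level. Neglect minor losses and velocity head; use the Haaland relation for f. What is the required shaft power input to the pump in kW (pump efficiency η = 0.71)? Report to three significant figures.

P_shaft ≈ 100 kW

V = 4Q/(πD²) = 3.087 m/s; Re = 5.14×10^5; ε/D = 6.10×10^-6; f = 0.01307
h_f = f(L/D)V²/2g = 22.08 m
Total head H = z + h_f = 43.9 + 22.08 = 65.98 m
P_hyd = ρgQH = 1000·9.81·0.110·65.98 = 71.20 kW
P_shaft = P_hyd/η = 71.20/0.71 = 100.3 kW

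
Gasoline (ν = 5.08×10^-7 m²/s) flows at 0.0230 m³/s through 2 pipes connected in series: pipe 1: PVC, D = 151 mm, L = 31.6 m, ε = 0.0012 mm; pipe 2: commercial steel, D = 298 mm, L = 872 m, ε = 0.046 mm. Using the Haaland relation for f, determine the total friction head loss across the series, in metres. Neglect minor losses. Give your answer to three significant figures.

H ≈ 0.513 m

Pipe 1: V = 1.284 m/s, Re = 3.82×10^5, ε/D = 7.95×10^-6, f = 0.01379, h_1 = f(L/D)V²/2g = 0.2426 m
Pipe 2: V = 0.3298 m/s, Re = 1.93×10^5, ε/D = 1.54×10^-4, f = 0.01665, h_2 = f(L/D)V²/2g = 0.2700 m
Series → Q common, losses add: H = Σh = 0.5126 m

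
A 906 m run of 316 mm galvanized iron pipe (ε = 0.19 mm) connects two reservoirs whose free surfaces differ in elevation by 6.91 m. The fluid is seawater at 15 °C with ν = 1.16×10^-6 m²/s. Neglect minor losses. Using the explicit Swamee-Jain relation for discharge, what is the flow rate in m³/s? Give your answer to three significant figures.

Swamee-Jain (Type II): Q = -0.965·√(gD⁵h_f/L)·ln[ε/(3.7D) + √(3.17ν²L/(gD³h_f))]
√(gD⁵h_f/L) = √(9.81·0.316⁵·6.91/906) = 0.01535
ε/(3.7D) = 1.63×10^-4; √(3.17ν²L/(gD³h_f)) = 4.25×10^-5
Q = -0.965·0.01535·ln(2.050×10^-4) = 0.1258 m³/s
Check: V = 1.60 m/s, Re = 4.37×10^5, f = 0.01850, h_f = 6.96 m ≈ 6.91 m ✓

Q ≈ 0.126 m³/s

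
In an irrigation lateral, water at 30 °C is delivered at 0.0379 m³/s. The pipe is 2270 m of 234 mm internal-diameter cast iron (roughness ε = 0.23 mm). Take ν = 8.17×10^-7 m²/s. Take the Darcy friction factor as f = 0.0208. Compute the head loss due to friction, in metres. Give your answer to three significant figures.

V = 4Q/(πD²) = 4·0.0379/(π·0.234²) = 0.8813 m/s
h_f = f(L/D)V²/(2g) = 0.02080·(2270/0.234)·0.8813²/(2·9.81) = 7.987 m

h_f ≈ 7.99 m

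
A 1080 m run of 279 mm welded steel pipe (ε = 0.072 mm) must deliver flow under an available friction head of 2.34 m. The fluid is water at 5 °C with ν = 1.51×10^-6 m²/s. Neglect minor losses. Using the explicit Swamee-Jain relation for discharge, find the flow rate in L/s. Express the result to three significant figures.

Q ≈ 49.4 L/s

Swamee-Jain (Type II): Q = -0.965·√(gD⁵h_f/L)·ln[ε/(3.7D) + √(3.17ν²L/(gD³h_f))]
√(gD⁵h_f/L) = √(9.81·0.279⁵·2.34/1080) = 0.005994
ε/(3.7D) = 6.97×10^-5; √(3.17ν²L/(gD³h_f)) = 1.25×10^-4
Q = -0.965·0.005994·ln(1.949×10^-4) = 0.04942 m³/s
Check: V = 0.808 m/s, Re = 1.49×10^5, f = 0.01819, h_f = 2.35 m ≈ 2.34 m ✓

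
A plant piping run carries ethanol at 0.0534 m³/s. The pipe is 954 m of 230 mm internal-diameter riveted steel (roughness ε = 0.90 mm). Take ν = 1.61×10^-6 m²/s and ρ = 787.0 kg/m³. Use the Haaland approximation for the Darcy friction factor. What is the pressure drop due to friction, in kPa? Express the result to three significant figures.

Δp ≈ 77.8 kPa

V = 4Q/(πD²) = 4·0.0534/(π·0.230²) = 1.285 m/s
Re = VD/ν = 1.285·0.230/1.61×10^-6 = 1.84×10^5 → turbulent
ε/D = 0.90/230 = 0.00391
Haaland: f = 0.02884
h_f = f(L/D)V²/(2g) = 0.02884·(954/0.230)·1.285²/(2·9.81) = 10.07 m
Δp = ρg·h_f = 787.0·9.81·10.07 = 77.76 kPa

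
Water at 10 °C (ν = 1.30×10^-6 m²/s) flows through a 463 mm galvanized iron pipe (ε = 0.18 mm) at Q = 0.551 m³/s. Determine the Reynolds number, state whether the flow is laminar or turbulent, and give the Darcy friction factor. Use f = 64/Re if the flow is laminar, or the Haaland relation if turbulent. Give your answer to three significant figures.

V = 4Q/(πD²) = 3.273 m/s
Re = VD/ν = 3.273·0.463/1.30×10^-6 = 1.17×10^6
Re > 4000 → turbulent; ε/D = 3.89×10^-4
Haaland: f = 0.01628

Re ≈ 1.17×10^6; turbulent; f ≈ 0.0163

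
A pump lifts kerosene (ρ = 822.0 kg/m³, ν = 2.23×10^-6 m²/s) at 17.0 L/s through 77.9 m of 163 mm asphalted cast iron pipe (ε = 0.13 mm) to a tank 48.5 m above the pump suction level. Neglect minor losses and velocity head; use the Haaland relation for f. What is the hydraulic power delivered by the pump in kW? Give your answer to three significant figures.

V = 4Q/(πD²) = 0.8147 m/s; Re = 5.95×10^4; ε/D = 7.98×10^-4; f = 0.02258
h_f = f(L/D)V²/2g = 0.3651 m
Total head H = z + h_f = 48.5 + 0.3651 = 48.87 m
P_hyd = ρgQH = 822.0·9.81·0.0170·48.87 = 6.699 kW

P_hyd ≈ 6.70 kW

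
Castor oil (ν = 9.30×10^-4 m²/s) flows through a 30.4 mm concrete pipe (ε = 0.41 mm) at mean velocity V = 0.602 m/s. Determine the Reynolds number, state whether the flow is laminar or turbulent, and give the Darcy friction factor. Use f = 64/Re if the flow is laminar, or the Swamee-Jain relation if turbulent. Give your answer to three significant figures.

Re ≈ 19.7; laminar; f = 64/Re ≈ 3.25

Re = VD/ν = 0.6020·0.0304/9.30×10^-4 = 19.7
Re < 2300 → laminar → f = 64/Re = 3.252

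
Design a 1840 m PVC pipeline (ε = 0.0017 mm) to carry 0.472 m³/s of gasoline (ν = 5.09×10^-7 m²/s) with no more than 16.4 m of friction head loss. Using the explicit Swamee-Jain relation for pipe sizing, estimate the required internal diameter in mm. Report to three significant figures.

D ≈ 463 mm

Swamee-Jain (Type III): D = 0.66·[ε^1.25·(LQ²/(gh_f))^4.75 + ν·Q^9.4·(L/(gh_f))^5.2]^0.04
LQ²/(gh_f) = 2.548; L/(gh_f) = 11.44
Term 1 = ε^1.25·(…)^4.75 = 5.22×10^-6; Term 2 = ν·Q^9.4·(…)^5.2 = 1.40×10^-4
D = 0.66·(5.22×10^-6 + 1.40×10^-4)^0.04 = 0.4634 m = 463 mm
Check: V = 2.80 m/s, Re = 2.55×10^6, f = 0.01014, h_f = 16.1 m ≈ 16.4 m ✓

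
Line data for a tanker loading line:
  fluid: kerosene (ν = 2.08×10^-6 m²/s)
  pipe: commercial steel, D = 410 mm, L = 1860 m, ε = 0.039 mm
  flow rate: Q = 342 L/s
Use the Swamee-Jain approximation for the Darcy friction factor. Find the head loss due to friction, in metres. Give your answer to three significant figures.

h_f ≈ 22.3 m

V = 4Q/(πD²) = 4·0.342/(π·0.410²) = 2.590 m/s
Re = VD/ν = 2.590·0.410/2.08×10^-6 = 5.11×10^5 → turbulent
ε/D = 0.039/410 = 9.51×10^-5
Swamee-Jain: f = 0.01437
h_f = f(L/D)V²/(2g) = 0.01437·(1860/0.410)·2.590²/(2·9.81) = 22.30 m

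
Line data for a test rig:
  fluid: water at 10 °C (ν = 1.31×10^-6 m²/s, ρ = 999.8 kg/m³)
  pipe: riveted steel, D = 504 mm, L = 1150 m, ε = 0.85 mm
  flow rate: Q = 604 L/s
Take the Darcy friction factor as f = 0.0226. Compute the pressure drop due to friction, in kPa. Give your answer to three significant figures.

V = 4Q/(πD²) = 4·0.604/(π·0.504²) = 3.028 m/s
h_f = f(L/D)V²/(2g) = 0.02260·(1150/0.504)·3.028²/(2·9.81) = 24.09 m
Δp = ρg·h_f = 999.8·9.81·24.09 = 236.3 kPa

Δp ≈ 236 kPa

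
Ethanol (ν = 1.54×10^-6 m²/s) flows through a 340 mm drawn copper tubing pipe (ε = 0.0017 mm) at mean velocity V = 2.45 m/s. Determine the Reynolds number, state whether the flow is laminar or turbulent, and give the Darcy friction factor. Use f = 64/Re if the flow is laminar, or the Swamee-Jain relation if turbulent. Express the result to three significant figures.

Re = VD/ν = 2.450·0.340/1.54×10^-6 = 5.41×10^5
Re > 4000 → turbulent; ε/D = 5.00×10^-6
Swamee-Jain: f = 0.01299

Re ≈ 5.41×10^5; turbulent; f ≈ 0.0130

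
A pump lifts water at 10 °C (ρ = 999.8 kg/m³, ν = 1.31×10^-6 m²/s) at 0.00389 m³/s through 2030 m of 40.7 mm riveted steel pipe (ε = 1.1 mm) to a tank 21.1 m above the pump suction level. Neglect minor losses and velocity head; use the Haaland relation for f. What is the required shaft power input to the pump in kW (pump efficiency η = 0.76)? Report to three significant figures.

P_shaft ≈ 64.1 kW

V = 4Q/(πD²) = 2.990 m/s; Re = 9.29×10^4; ε/D = 0.0270; f = 0.05523
h_f = f(L/D)V²/2g = 1255 m
Total head H = z + h_f = 21.1 + 1255 = 1276 m
P_hyd = ρgQH = 999.8·9.81·0.00389·1276 = 48.70 kW
P_shaft = P_hyd/η = 48.70/0.76 = 64.08 kW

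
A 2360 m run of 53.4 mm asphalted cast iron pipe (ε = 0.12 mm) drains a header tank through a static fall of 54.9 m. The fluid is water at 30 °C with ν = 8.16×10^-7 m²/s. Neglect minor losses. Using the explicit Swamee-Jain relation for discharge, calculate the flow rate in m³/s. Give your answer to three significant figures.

Swamee-Jain (Type II): Q = -0.965·√(gD⁵h_f/L)·ln[ε/(3.7D) + √(3.17ν²L/(gD³h_f))]
√(gD⁵h_f/L) = √(9.81·0.0534⁵·54.9/2360) = 3.148×10^-4
ε/(3.7D) = 6.07×10^-4; √(3.17ν²L/(gD³h_f)) = 2.46×10^-4
Q = -0.965·3.148×10^-4·ln(8.538×10^-4) = 0.002146 m³/s
Check: V = 0.958 m/s, Re = 6.27×10^4, f = 0.02681, h_f = 55.5 m ≈ 54.9 m ✓

Q ≈ 0.00215 m³/s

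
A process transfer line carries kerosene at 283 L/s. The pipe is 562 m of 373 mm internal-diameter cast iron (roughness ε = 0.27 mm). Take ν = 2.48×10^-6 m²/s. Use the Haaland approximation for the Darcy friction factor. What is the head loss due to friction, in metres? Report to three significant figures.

h_f ≈ 9.81 m

V = 4Q/(πD²) = 4·0.283/(π·0.373²) = 2.590 m/s
Re = VD/ν = 2.590·0.373/2.48×10^-6 = 3.90×10^5 → turbulent
ε/D = 0.27/373 = 7.24×10^-4
Haaland: f = 0.01904
h_f = f(L/D)V²/(2g) = 0.01904·(562/0.373)·2.590²/(2·9.81) = 9.808 m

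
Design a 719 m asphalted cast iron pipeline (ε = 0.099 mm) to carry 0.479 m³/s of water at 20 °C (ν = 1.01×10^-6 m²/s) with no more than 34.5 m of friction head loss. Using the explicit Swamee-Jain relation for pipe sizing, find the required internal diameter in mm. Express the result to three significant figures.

D ≈ 365 mm

Swamee-Jain (Type III): D = 0.66·[ε^1.25·(LQ²/(gh_f))^4.75 + ν·Q^9.4·(L/(gh_f))^5.2]^0.04
LQ²/(gh_f) = 0.4874; L/(gh_f) = 2.124
Term 1 = ε^1.25·(…)^4.75 = 3.25×10^-7; Term 2 = ν·Q^9.4·(…)^5.2 = 5.02×10^-8
D = 0.66·(3.25×10^-7 + 5.02×10^-8)^0.04 = 0.3652 m = 365 mm
Check: V = 4.57 m/s, Re = 1.65×10^6, f = 0.01519, h_f = 31.9 m ≈ 34.5 m ✓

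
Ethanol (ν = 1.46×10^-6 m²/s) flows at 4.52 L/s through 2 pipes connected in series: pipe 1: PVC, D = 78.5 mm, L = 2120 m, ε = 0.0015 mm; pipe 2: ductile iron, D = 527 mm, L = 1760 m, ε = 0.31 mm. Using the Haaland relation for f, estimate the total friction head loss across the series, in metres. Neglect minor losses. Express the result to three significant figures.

H ≈ 24.9 m

Pipe 1: V = 0.9339 m/s, Re = 5.02×10^4, ε/D = 1.91×10^-5, f = 0.02074, h_1 = f(L/D)V²/2g = 24.90 m
Pipe 2: V = 0.02072 m/s, Re = 7480, ε/D = 5.88×10^-4, f = 0.03413, h_2 = f(L/D)V²/2g = 0.002494 m
Series → Q common, losses add: H = Σh = 24.90 m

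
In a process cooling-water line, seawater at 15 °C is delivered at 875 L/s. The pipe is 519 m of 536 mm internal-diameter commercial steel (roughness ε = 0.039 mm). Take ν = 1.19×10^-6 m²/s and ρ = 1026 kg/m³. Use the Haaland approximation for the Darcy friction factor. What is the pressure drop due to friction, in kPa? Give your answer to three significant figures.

V = 4Q/(πD²) = 4·0.875/(π·0.536²) = 3.878 m/s
Re = VD/ν = 3.878·0.536/1.19×10^-6 = 1.75×10^6 → turbulent
ε/D = 0.039/536 = 7.28×10^-5
Haaland: f = 0.01233
h_f = f(L/D)V²/(2g) = 0.01233·(519/0.536)·3.878²/(2·9.81) = 9.149 m
Δp = ρg·h_f = 1026·9.81·9.149 = 92.09 kPa

Δp ≈ 92.1 kPa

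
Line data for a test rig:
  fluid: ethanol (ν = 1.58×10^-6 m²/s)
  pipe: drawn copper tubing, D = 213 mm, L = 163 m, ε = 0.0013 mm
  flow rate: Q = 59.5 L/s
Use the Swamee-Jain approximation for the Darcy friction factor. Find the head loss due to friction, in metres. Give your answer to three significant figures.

h_f ≈ 1.66 m

V = 4Q/(πD²) = 4·0.0595/(π·0.213²) = 1.670 m/s
Re = VD/ν = 1.670·0.213/1.58×10^-6 = 2.25×10^5 → turbulent
ε/D = 0.0013/213 = 6.10×10^-6
Swamee-Jain: f = 0.01524
h_f = f(L/D)V²/(2g) = 0.01524·(163/0.213)·1.670²/(2·9.81) = 1.657 m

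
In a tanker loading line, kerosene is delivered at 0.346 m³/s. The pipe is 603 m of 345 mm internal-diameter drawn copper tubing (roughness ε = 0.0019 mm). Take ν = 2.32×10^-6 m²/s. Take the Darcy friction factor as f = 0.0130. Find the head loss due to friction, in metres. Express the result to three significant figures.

h_f ≈ 15.9 m

V = 4Q/(πD²) = 4·0.346/(π·0.345²) = 3.701 m/s
h_f = f(L/D)V²/(2g) = 0.01300·(603/0.345)·3.701²/(2·9.81) = 15.86 m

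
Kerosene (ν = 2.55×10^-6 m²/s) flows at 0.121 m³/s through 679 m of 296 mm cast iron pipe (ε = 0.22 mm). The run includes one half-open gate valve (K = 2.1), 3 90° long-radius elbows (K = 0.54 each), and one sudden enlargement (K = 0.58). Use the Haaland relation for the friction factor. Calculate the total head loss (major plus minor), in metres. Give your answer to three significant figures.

V = 4Q/(πD²) = 1.758 m/s; V²/2g = 0.1576 m
Re = 2.04×10^5, ε/D = 7.43×10^-4 → f = 0.01980 (Haaland)
Major: h_f = f(L/D)·V²/2g = 0.01980·2294·0.1576 = 7.156 m
Minor: ΣK = 4.30; h_m = ΣK·V²/2g = 0.6776 m
Total H_L = 7.156 + 0.6776 = 7.834 m

H_L ≈ 7.83 m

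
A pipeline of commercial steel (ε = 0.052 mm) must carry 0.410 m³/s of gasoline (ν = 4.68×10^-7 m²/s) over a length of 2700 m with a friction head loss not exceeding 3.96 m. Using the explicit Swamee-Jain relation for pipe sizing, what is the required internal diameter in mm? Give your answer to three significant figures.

Swamee-Jain (Type III): D = 0.66·[ε^1.25·(LQ²/(gh_f))^4.75 + ν·Q^9.4·(L/(gh_f))^5.2]^0.04
LQ²/(gh_f) = 11.68; L/(gh_f) = 69.50
Term 1 = ε^1.25·(…)^4.75 = 0.520; Term 2 = ν·Q^9.4·(…)^5.2 = 0.406
D = 0.66·(0.520 + 0.406)^0.04 = 0.6580 m = 658 mm
Check: V = 1.21 m/s, Re = 1.70×10^6, f = 0.01263, h_f = 3.84 m ≈ 3.96 m ✓

D ≈ 658 mm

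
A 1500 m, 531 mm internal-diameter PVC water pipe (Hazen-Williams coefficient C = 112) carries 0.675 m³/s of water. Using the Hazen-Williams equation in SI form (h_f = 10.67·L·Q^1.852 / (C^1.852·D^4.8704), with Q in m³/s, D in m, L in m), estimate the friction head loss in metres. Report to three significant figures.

h_f = 10.67·1500·0.675^1.852 / (112^1.852·0.531^4.8704) = 27.03 m

h_f ≈ 27.0 m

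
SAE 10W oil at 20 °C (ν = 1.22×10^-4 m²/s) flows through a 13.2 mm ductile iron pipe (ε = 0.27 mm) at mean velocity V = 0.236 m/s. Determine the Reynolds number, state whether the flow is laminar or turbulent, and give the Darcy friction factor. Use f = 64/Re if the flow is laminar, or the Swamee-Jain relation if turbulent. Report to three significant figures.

Re ≈ 25.5; laminar; f = 64/Re ≈ 2.51

Re = VD/ν = 0.2360·0.0132/1.22×10^-4 = 25.5
Re < 2300 → laminar → f = 64/Re = 2.506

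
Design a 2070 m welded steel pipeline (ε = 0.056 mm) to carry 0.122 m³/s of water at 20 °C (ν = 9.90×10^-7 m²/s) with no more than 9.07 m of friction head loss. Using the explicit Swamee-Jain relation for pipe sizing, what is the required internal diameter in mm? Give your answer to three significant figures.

Swamee-Jain (Type III): D = 0.66·[ε^1.25·(LQ²/(gh_f))^4.75 + ν·Q^9.4·(L/(gh_f))^5.2]^0.04
LQ²/(gh_f) = 0.3463; L/(gh_f) = 23.26
Term 1 = ε^1.25·(…)^4.75 = 3.14×10^-8; Term 2 = ν·Q^9.4·(…)^5.2 = 3.27×10^-8
D = 0.66·(3.14×10^-8 + 3.27×10^-8)^0.04 = 0.3403 m = 340 mm
Check: V = 1.34 m/s, Re = 4.61×10^5, f = 0.01529, h_f = 8.53 m ≈ 9.07 m ✓

D ≈ 340 mm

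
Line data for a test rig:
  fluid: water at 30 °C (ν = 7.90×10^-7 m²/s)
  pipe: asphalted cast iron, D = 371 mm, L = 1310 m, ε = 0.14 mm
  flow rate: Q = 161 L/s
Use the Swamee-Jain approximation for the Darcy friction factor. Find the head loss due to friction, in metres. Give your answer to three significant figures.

h_f ≈ 6.65 m

V = 4Q/(πD²) = 4·0.161/(π·0.371²) = 1.489 m/s
Re = VD/ν = 1.489·0.371/7.90×10^-7 = 6.99×10^5 → turbulent
ε/D = 0.14/371 = 3.77×10^-4
Swamee-Jain: f = 0.01665
h_f = f(L/D)V²/(2g) = 0.01665·(1310/0.371)·1.489²/(2·9.81) = 6.648 m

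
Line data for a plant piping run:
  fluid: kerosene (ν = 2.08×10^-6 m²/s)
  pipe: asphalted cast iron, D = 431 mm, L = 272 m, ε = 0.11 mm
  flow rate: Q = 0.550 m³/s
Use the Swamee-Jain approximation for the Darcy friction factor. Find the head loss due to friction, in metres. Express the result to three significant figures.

V = 4Q/(πD²) = 4·0.550/(π·0.431²) = 3.770 m/s
Re = VD/ν = 3.770·0.431/2.08×10^-6 = 7.81×10^5 → turbulent
ε/D = 0.11/431 = 2.55×10^-4
Swamee-Jain: f = 0.01554
h_f = f(L/D)V²/(2g) = 0.01554·(272/0.431)·3.770²/(2·9.81) = 7.104 m

h_f ≈ 7.10 m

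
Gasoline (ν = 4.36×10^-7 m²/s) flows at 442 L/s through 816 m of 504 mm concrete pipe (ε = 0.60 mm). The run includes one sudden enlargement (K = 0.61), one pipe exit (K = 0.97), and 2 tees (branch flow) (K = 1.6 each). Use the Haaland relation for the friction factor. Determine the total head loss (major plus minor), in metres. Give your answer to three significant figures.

V = 4Q/(πD²) = 2.215 m/s; V²/2g = 0.2502 m
Re = 2.56×10^6, ε/D = 0.00119 → f = 0.02063 (Haaland)
Major: h_f = f(L/D)·V²/2g = 0.02063·1619·0.2502 = 8.356 m
Minor: ΣK = 4.78; h_m = ΣK·V²/2g = 1.196 m
Total H_L = 8.356 + 1.196 = 9.552 m

H_L ≈ 9.55 m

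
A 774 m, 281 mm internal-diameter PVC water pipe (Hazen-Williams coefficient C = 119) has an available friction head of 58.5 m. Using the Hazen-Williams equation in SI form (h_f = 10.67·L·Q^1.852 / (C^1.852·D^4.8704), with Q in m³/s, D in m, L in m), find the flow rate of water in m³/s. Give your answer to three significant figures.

Rearranging: Q = [h_f·C^1.852·D^4.8704 / (10.67·L)]^(1/1.852)
Q = [58.5·119^1.852·0.281^4.8704 / (10.67·774)]^0.540 = 0.2917 m³/s

Q ≈ 0.292 m³/s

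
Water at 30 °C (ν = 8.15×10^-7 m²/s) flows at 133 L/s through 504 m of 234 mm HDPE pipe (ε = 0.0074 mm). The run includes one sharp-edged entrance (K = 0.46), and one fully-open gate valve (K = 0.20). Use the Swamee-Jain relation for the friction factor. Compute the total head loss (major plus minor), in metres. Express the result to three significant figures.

V = 4Q/(πD²) = 3.093 m/s; V²/2g = 0.4875 m
Re = 8.88×10^5, ε/D = 3.16×10^-5 → f = 0.01252 (Swamee-Jain)
Major: h_f = f(L/D)·V²/2g = 0.01252·2154·0.4875 = 13.14 m
Minor: ΣK = 0.660; h_m = ΣK·V²/2g = 0.3217 m
Total H_L = 13.14 + 0.3217 = 13.47 m

H_L ≈ 13.5 m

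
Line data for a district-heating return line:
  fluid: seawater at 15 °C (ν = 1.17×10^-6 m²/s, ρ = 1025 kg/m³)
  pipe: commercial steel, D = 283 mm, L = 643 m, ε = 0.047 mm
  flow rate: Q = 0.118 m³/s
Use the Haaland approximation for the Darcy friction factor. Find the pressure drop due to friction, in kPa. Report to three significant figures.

V = 4Q/(πD²) = 4·0.118/(π·0.283²) = 1.876 m/s
Re = VD/ν = 1.876·0.283/1.17×10^-6 = 4.54×10^5 → turbulent
ε/D = 0.047/283 = 1.66×10^-4
Haaland: f = 0.01510
h_f = f(L/D)V²/(2g) = 0.01510·(643/0.283)·1.876²/(2·9.81) = 6.154 m
Δp = ρg·h_f = 1025·9.81·6.154 = 61.88 kPa

Δp ≈ 61.9 kPa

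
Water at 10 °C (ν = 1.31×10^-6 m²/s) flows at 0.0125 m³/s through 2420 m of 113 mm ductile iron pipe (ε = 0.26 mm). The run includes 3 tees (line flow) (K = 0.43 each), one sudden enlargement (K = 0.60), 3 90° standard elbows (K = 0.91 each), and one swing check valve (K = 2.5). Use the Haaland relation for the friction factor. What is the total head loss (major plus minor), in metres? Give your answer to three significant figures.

V = 4Q/(πD²) = 1.246 m/s; V²/2g = 0.07918 m
Re = 1.08×10^5, ε/D = 0.00230 → f = 0.02566 (Haaland)
Major: h_f = f(L/D)·V²/2g = 0.02566·21416·0.07918 = 43.51 m
Minor: ΣK = 7.12; h_m = ΣK·V²/2g = 0.5638 m
Total H_L = 43.51 + 0.5638 = 44.08 m

H_L ≈ 44.1 m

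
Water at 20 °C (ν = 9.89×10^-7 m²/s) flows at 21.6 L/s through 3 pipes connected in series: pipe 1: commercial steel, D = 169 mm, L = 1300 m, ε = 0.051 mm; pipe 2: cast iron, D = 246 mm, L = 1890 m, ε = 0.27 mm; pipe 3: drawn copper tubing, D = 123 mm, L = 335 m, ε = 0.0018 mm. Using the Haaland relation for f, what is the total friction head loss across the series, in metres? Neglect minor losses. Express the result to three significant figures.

H ≈ 15.3 m

Pipe 1: V = 0.9629 m/s, Re = 1.65×10^5, ε/D = 3.02×10^-4, f = 0.01793, h_1 = f(L/D)V²/2g = 6.517 m
Pipe 2: V = 0.4545 m/s, Re = 1.13×10^5, ε/D = 0.00110, f = 0.02208, h_2 = f(L/D)V²/2g = 1.786 m
Pipe 3: V = 1.818 m/s, Re = 2.26×10^5, ε/D = 1.46×10^-5, f = 0.01523, h_3 = f(L/D)V²/2g = 6.988 m
Series → Q common, losses add: H = Σh = 15.29 m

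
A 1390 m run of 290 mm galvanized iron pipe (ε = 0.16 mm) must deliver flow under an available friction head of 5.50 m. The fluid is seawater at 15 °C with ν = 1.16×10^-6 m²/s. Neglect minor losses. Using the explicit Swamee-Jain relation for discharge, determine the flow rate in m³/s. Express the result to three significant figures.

Swamee-Jain (Type II): Q = -0.965·√(gD⁵h_f/L)·ln[ε/(3.7D) + √(3.17ν²L/(gD³h_f))]
√(gD⁵h_f/L) = √(9.81·0.290⁵·5.50/1390) = 0.008923
ε/(3.7D) = 1.49×10^-4; √(3.17ν²L/(gD³h_f)) = 6.71×10^-5
Q = -0.965·0.008923·ln(2.162×10^-4) = 0.07267 m³/s
Check: V = 1.10 m/s, Re = 2.75×10^5, f = 0.01873, h_f = 5.54 m ≈ 5.50 m ✓

Q ≈ 0.0727 m³/s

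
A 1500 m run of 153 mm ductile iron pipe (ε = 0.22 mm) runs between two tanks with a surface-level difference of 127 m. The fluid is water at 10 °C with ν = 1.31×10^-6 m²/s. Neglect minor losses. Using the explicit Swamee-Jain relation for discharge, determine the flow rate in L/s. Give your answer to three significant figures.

Swamee-Jain (Type II): Q = -0.965·√(gD⁵h_f/L)·ln[ε/(3.7D) + √(3.17ν²L/(gD³h_f))]
√(gD⁵h_f/L) = √(9.81·0.153⁵·127/1500) = 0.008345
ε/(3.7D) = 3.89×10^-4; √(3.17ν²L/(gD³h_f)) = 4.28×10^-5
Q = -0.965·0.008345·ln(4.314×10^-4) = 0.06240 m³/s
Check: V = 3.39 m/s, Re = 3.96×10^5, f = 0.02221, h_f = 128 m ≈ 127 m ✓

Q ≈ 62.4 L/s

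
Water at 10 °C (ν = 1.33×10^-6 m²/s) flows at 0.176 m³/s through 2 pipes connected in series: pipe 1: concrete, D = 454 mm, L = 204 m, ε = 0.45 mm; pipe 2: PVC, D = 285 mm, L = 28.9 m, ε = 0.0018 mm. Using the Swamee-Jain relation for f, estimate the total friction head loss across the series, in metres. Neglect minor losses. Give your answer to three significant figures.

H ≈ 1.06 m

Pipe 1: V = 1.087 m/s, Re = 3.71×10^5, ε/D = 9.91×10^-4, f = 0.02053, h_1 = f(L/D)V²/2g = 0.5557 m
Pipe 2: V = 2.759 m/s, Re = 5.91×10^5, ε/D = 6.32×10^-6, f = 0.01282, h_2 = f(L/D)V²/2g = 0.5043 m
Series → Q common, losses add: H = Σh = 1.060 m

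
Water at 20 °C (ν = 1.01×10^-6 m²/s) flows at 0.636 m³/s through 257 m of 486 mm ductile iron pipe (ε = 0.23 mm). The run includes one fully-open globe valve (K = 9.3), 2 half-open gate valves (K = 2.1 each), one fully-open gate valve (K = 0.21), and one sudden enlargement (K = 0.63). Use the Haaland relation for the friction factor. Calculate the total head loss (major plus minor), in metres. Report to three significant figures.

V = 4Q/(πD²) = 3.428 m/s; V²/2g = 0.5991 m
Re = 1.65×10^6, ε/D = 4.73×10^-4 → f = 0.01681 (Haaland)
Major: h_f = f(L/D)·V²/2g = 0.01681·528.8·0.5991 = 5.326 m
Minor: ΣK = 14.3; h_m = ΣK·V²/2g = 8.591 m
Total H_L = 5.326 + 8.591 = 13.92 m

H_L ≈ 13.9 m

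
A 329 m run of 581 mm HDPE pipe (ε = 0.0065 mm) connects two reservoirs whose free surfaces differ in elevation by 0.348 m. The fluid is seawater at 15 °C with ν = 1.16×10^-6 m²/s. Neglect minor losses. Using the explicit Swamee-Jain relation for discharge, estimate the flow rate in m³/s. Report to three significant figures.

Swamee-Jain (Type II): Q = -0.965·√(gD⁵h_f/L)·ln[ε/(3.7D) + √(3.17ν²L/(gD³h_f))]
√(gD⁵h_f/L) = √(9.81·0.581⁵·0.348/329) = 0.02621
ε/(3.7D) = 3.02×10^-6; √(3.17ν²L/(gD³h_f)) = 4.58×10^-5
Q = -0.965·0.02621·ln(4.881×10^-5) = 0.2511 m³/s
Check: V = 0.947 m/s, Re = 4.74×10^5, f = 0.01339, h_f = 0.347 m ≈ 0.348 m ✓

Q ≈ 0.251 m³/s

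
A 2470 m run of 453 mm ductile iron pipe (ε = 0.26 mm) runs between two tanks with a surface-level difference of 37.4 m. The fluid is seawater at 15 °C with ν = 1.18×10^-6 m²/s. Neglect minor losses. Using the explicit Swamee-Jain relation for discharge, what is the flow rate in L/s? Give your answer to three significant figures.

Swamee-Jain (Type II): Q = -0.965·√(gD⁵h_f/L)·ln[ε/(3.7D) + √(3.17ν²L/(gD³h_f))]
√(gD⁵h_f/L) = √(9.81·0.453⁵·37.4/2470) = 0.05323
ε/(3.7D) = 1.55×10^-4; √(3.17ν²L/(gD³h_f)) = 1.79×10^-5
Q = -0.965·0.05323·ln(1.730×10^-4) = 0.4450 m³/s
Check: V = 2.76 m/s, Re = 1.06×10^6, f = 0.01775, h_f = 37.6 m ≈ 37.4 m ✓

Q ≈ 445 L/s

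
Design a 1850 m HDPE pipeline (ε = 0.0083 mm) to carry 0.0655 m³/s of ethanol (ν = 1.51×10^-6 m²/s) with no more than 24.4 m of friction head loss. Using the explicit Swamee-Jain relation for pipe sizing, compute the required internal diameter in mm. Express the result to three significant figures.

Swamee-Jain (Type III): D = 0.66·[ε^1.25·(LQ²/(gh_f))^4.75 + ν·Q^9.4·(L/(gh_f))^5.2]^0.04
LQ²/(gh_f) = 0.03316; L/(gh_f) = 7.729
Term 1 = ε^1.25·(…)^4.75 = 4.18×10^-14; Term 2 = ν·Q^9.4·(…)^5.2 = 4.68×10^-13
D = 0.66·(4.18×10^-14 + 4.68×10^-13)^0.04 = 0.2127 m = 213 mm
Check: V = 1.84 m/s, Re = 2.60×10^5, f = 0.01518, h_f = 22.9 m ≈ 24.4 m ✓

D ≈ 213 mm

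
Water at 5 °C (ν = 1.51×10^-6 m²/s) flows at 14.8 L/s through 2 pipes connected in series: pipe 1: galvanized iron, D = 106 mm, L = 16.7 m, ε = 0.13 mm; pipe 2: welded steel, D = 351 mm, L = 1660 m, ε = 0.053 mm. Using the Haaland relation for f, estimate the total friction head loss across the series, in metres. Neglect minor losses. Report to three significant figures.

Pipe 1: V = 1.677 m/s, Re = 1.18×10^5, ε/D = 0.00123, f = 0.02245, h_1 = f(L/D)V²/2g = 0.5070 m
Pipe 2: V = 0.1530 m/s, Re = 3.56×10^4, ε/D = 1.51×10^-4, f = 0.02275, h_2 = f(L/D)V²/2g = 0.1283 m
Series → Q common, losses add: H = Σh = 0.6353 m

H ≈ 0.635 m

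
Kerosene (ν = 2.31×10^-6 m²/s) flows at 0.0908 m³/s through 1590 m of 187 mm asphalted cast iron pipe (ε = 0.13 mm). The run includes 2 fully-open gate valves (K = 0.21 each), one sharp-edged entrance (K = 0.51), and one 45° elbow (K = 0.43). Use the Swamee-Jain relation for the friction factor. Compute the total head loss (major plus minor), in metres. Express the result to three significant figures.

H_L ≈ 93.1 m

V = 4Q/(πD²) = 3.306 m/s; V²/2g = 0.5571 m
Re = 2.68×10^5, ε/D = 6.95×10^-4 → f = 0.01950 (Swamee-Jain)
Major: h_f = f(L/D)·V²/2g = 0.01950·8503·0.5571 = 92.37 m
Minor: ΣK = 1.36; h_m = ΣK·V²/2g = 0.7576 m
Total H_L = 92.37 + 0.7576 = 93.13 m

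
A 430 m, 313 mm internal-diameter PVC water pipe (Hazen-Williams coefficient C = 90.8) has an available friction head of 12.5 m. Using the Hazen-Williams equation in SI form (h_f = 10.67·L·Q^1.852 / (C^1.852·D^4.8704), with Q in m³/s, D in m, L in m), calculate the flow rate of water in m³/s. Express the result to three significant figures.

Rearranging: Q = [h_f·C^1.852·D^4.8704 / (10.67·L)]^(1/1.852)
Q = [12.5·90.8^1.852·0.313^4.8704 / (10.67·430)]^0.540 = 0.1765 m³/s

Q ≈ 0.176 m³/s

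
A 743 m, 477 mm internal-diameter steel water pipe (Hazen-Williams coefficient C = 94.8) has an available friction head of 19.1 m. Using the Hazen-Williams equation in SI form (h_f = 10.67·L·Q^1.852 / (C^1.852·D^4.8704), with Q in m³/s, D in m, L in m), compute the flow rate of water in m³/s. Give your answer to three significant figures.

Q ≈ 0.522 m³/s

Rearranging: Q = [h_f·C^1.852·D^4.8704 / (10.67·L)]^(1/1.852)
Q = [19.1·94.8^1.852·0.477^4.8704 / (10.67·743)]^0.540 = 0.5220 m³/s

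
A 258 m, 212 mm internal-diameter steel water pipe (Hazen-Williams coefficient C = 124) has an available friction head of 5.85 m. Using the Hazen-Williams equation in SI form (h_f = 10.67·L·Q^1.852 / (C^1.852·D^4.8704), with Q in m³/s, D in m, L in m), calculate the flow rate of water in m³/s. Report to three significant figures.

Q ≈ 0.0756 m³/s

Rearranging: Q = [h_f·C^1.852·D^4.8704 / (10.67·L)]^(1/1.852)
Q = [5.85·124^1.852·0.212^4.8704 / (10.67·258)]^0.540 = 0.07563 m³/s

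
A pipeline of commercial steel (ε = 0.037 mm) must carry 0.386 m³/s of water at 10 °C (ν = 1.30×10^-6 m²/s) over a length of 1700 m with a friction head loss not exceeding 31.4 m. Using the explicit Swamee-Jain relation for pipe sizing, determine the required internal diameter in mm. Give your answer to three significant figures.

D ≈ 393 mm

Swamee-Jain (Type III): D = 0.66·[ε^1.25·(LQ²/(gh_f))^4.75 + ν·Q^9.4·(L/(gh_f))^5.2]^0.04
LQ²/(gh_f) = 0.8223; L/(gh_f) = 5.519
Term 1 = ε^1.25·(…)^4.75 = 1.14×10^-6; Term 2 = ν·Q^9.4·(…)^5.2 = 1.22×10^-6
D = 0.66·(1.14×10^-6 + 1.22×10^-6)^0.04 = 0.3930 m = 393 mm
Check: V = 3.18 m/s, Re = 9.62×10^5, f = 0.01347, h_f = 30.0 m ≈ 31.4 m ✓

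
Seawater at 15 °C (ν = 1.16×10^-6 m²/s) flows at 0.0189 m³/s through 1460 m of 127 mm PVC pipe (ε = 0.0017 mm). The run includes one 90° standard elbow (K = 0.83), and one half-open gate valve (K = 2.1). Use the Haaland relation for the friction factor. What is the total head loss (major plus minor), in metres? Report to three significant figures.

H_L ≈ 21.5 m

V = 4Q/(πD²) = 1.492 m/s; V²/2g = 0.1135 m
Re = 1.63×10^5, ε/D = 1.34×10^-5 → f = 0.01620 (Haaland)
Major: h_f = f(L/D)·V²/2g = 0.01620·11496·0.1135 = 21.13 m
Minor: ΣK = 2.93; h_m = ΣK·V²/2g = 0.3324 m
Total H_L = 21.13 + 0.3324 = 21.46 m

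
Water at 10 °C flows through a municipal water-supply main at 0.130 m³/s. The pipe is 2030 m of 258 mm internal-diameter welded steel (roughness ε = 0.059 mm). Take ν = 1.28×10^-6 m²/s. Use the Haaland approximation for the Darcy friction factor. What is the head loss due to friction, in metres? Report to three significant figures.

V = 4Q/(πD²) = 4·0.130/(π·0.258²) = 2.487 m/s
Re = VD/ν = 2.487·0.258/1.28×10^-6 = 5.01×10^5 → turbulent
ε/D = 0.059/258 = 2.29×10^-4
Haaland: f = 0.01555
h_f = f(L/D)V²/(2g) = 0.01555·(2030/0.258)·2.487²/(2·9.81) = 38.56 m

h_f ≈ 38.6 m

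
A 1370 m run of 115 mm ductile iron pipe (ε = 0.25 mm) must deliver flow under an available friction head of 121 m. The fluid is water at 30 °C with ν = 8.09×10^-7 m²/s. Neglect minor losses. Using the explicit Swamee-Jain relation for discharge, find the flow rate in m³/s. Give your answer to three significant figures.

Swamee-Jain (Type II): Q = -0.965·√(gD⁵h_f/L)·ln[ε/(3.7D) + √(3.17ν²L/(gD³h_f))]
√(gD⁵h_f/L) = √(9.81·0.115⁵·121/1370) = 0.004175
ε/(3.7D) = 5.88×10^-4; √(3.17ν²L/(gD³h_f)) = 3.97×10^-5
Q = -0.965·0.004175·ln(6.272×10^-4) = 0.02971 m³/s
Check: V = 2.86 m/s, Re = 4.07×10^5, f = 0.02450, h_f = 122 m ≈ 121 m ✓

Q ≈ 0.0297 m³/s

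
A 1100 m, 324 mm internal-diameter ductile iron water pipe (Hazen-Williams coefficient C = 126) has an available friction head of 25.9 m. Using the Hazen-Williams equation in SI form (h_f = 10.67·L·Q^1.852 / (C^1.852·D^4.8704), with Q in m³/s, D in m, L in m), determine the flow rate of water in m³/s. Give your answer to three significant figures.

Q ≈ 0.239 m³/s

Rearranging: Q = [h_f·C^1.852·D^4.8704 / (10.67·L)]^(1/1.852)
Q = [25.9·126^1.852·0.324^4.8704 / (10.67·1100)]^0.540 = 0.2393 m³/s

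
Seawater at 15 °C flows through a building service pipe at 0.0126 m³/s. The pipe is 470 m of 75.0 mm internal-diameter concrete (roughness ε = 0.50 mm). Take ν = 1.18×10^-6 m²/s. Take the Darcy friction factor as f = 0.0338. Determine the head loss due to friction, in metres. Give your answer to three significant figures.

V = 4Q/(πD²) = 4·0.0126/(π·0.0750²) = 2.852 m/s
h_f = f(L/D)V²/(2g) = 0.03380·(470/0.0750)·2.852²/(2·9.81) = 87.82 m

h_f ≈ 87.8 m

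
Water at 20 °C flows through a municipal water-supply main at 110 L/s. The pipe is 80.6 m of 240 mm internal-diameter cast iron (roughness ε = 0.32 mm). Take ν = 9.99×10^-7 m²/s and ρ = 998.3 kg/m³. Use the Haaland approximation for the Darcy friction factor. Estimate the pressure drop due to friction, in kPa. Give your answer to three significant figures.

Δp ≈ 21.3 kPa

V = 4Q/(πD²) = 4·0.110/(π·0.240²) = 2.432 m/s
Re = VD/ν = 2.432·0.240/9.99×10^-7 = 5.84×10^5 → turbulent
ε/D = 0.32/240 = 0.00133
Haaland: f = 0.02150
h_f = f(L/D)V²/(2g) = 0.02150·(80.6/0.240)·2.432²/(2·9.81) = 2.175 m
Δp = ρg·h_f = 998.3·9.81·2.175 = 21.30 kPa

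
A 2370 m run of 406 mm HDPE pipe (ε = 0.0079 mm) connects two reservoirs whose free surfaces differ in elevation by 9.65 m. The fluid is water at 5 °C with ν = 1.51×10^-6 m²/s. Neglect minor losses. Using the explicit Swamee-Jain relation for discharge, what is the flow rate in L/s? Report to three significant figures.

Q ≈ 198 L/s

Swamee-Jain (Type II): Q = -0.965·√(gD⁵h_f/L)·ln[ε/(3.7D) + √(3.17ν²L/(gD³h_f))]
√(gD⁵h_f/L) = √(9.81·0.406⁵·9.65/2370) = 0.02099
ε/(3.7D) = 5.26×10^-6; √(3.17ν²L/(gD³h_f)) = 5.20×10^-5
Q = -0.965·0.02099·ln(5.726×10^-5) = 0.1979 m³/s
Check: V = 1.53 m/s, Re = 4.11×10^5, f = 0.01384, h_f = 9.62 m ≈ 9.65 m ✓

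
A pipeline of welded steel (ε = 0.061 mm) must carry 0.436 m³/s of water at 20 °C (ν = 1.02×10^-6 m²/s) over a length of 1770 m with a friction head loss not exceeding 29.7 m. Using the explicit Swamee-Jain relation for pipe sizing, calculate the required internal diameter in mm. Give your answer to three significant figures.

Swamee-Jain (Type III): D = 0.66·[ε^1.25·(LQ²/(gh_f))^4.75 + ν·Q^9.4·(L/(gh_f))^5.2]^0.04
LQ²/(gh_f) = 1.155; L/(gh_f) = 6.075
Term 1 = ε^1.25·(…)^4.75 = 1.07×10^-5; Term 2 = ν·Q^9.4·(…)^5.2 = 4.95×10^-6
D = 0.66·(1.07×10^-5 + 4.95×10^-6)^0.04 = 0.4239 m = 424 mm
Check: V = 3.09 m/s, Re = 1.28×10^6, f = 0.01389, h_f = 28.2 m ≈ 29.7 m ✓

D ≈ 424 mm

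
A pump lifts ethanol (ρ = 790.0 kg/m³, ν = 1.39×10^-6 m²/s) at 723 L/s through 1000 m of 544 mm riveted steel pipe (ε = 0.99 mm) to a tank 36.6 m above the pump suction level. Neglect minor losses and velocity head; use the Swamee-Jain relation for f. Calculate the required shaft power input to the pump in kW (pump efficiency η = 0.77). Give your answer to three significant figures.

P_shaft ≈ 419 kW

V = 4Q/(πD²) = 3.111 m/s; Re = 1.22×10^6; ε/D = 0.00182; f = 0.02307
h_f = f(L/D)V²/2g = 20.92 m
Total head H = z + h_f = 36.6 + 20.92 = 57.52 m
P_hyd = ρgQH = 790.0·9.81·0.723·57.52 = 322.3 kW
P_shaft = P_hyd/η = 322.3/0.77 = 418.6 kW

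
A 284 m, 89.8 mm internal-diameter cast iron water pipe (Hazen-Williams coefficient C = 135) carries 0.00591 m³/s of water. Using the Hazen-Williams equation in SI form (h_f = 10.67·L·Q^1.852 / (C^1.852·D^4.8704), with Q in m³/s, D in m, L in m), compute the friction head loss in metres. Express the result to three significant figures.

h_f ≈ 3.21 m

h_f = 10.67·284·0.00591^1.852 / (135^1.852·0.0898^4.8704) = 3.214 m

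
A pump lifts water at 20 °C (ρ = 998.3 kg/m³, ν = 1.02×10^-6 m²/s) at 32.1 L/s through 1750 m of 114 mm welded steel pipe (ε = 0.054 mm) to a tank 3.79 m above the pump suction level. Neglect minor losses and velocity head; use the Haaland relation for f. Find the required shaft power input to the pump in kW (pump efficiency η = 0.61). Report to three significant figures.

V = 4Q/(πD²) = 3.145 m/s; Re = 3.51×10^5; ε/D = 4.74×10^-4; f = 0.01774
h_f = f(L/D)V²/2g = 137.3 m
Total head H = z + h_f = 3.79 + 137.3 = 141.0 m
P_hyd = ρgQH = 998.3·9.81·0.0321·141.0 = 44.34 kW
P_shaft = P_hyd/η = 44.34/0.61 = 72.69 kW

P_shaft ≈ 72.7 kW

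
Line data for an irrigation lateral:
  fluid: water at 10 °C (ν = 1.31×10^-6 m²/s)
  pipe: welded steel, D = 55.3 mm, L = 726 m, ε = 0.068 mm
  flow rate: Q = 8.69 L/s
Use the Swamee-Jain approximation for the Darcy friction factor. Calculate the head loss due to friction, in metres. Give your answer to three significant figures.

h_f ≈ 196 m

V = 4Q/(πD²) = 4·0.00869/(π·0.0553²) = 3.618 m/s
Re = VD/ν = 3.618·0.0553/1.31×10^-6 = 1.53×10^5 → turbulent
ε/D = 0.068/55.3 = 0.00123
Swamee-Jain: f = 0.02240
h_f = f(L/D)V²/(2g) = 0.02240·(726/0.0553)·3.618²/(2·9.81) = 196.2 m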